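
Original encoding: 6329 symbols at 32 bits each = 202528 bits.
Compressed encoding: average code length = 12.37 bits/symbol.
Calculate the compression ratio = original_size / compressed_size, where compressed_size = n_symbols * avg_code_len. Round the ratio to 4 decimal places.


original_size = n_symbols * orig_bits = 6329 * 32 = 202528 bits
compressed_size = n_symbols * avg_code_len = 6329 * 12.37 = 78289.73 bits
ratio = original_size / compressed_size = 202528 / 78289.73 = 2.5869

Compression ratio = 2.5869


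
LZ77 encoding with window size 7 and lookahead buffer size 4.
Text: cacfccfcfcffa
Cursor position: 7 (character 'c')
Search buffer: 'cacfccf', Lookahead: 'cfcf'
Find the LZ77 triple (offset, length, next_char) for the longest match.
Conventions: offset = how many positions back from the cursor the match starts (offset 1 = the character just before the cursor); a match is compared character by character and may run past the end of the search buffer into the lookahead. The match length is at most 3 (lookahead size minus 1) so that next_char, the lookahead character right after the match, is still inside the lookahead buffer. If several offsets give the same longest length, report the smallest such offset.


Try each offset into the search buffer:
  offset=1 (pos 6, char 'f'): match length 0
  offset=2 (pos 5, char 'c'): match length 3
  offset=3 (pos 4, char 'c'): match length 1
  offset=4 (pos 3, char 'f'): match length 0
  offset=5 (pos 2, char 'c'): match length 3
  offset=6 (pos 1, char 'a'): match length 0
  offset=7 (pos 0, char 'c'): match length 1
Longest match has length 3, found at offsets 2, 5; take the smallest, offset 2.
next_char = character at position 7 + 3 = 10 -> 'f'

Best match: offset=2, length=3 (matching 'cfc' starting at position 5)
LZ77 triple: (2, 3, 'f')


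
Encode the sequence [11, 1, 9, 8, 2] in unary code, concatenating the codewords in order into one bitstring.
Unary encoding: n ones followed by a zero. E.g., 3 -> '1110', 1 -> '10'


Encode each number as n ones followed by a terminating 0:
  11 -> 111111111110 (12 bits)
  1 -> 10 (2 bits)
  9 -> 1111111110 (10 bits)
  8 -> 111111110 (9 bits)
  2 -> 110 (3 bits)
Total length = 12 + 2 + 10 + 9 + 3 = 36 bits.

Unary([11, 1, 9, 8, 2]) = 111111111110101111111110111111110110 (36 bits)


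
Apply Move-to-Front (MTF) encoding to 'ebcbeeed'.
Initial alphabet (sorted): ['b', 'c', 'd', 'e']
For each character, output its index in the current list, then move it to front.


MTF encoding:
'e': index 3 in ['b', 'c', 'd', 'e'] -> ['e', 'b', 'c', 'd']
'b': index 1 in ['e', 'b', 'c', 'd'] -> ['b', 'e', 'c', 'd']
'c': index 2 in ['b', 'e', 'c', 'd'] -> ['c', 'b', 'e', 'd']
'b': index 1 in ['c', 'b', 'e', 'd'] -> ['b', 'c', 'e', 'd']
'e': index 2 in ['b', 'c', 'e', 'd'] -> ['e', 'b', 'c', 'd']
'e': index 0 in ['e', 'b', 'c', 'd'] -> ['e', 'b', 'c', 'd']
'e': index 0 in ['e', 'b', 'c', 'd'] -> ['e', 'b', 'c', 'd']
'd': index 3 in ['e', 'b', 'c', 'd'] -> ['d', 'e', 'b', 'c']


Output: [3, 1, 2, 1, 2, 0, 0, 3]


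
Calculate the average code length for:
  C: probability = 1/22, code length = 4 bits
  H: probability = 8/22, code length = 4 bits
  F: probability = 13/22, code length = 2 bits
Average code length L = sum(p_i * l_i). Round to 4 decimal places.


Weighted contributions p_i * l_i:
  C: (1/22) * 4 = 4/22
  H: (8/22) * 4 = 32/22
  F: (13/22) * 2 = 26/22
Sum = (4 + 32 + 26)/22 = 62/22

L = 62/22 = 2.8182 bits/symbol


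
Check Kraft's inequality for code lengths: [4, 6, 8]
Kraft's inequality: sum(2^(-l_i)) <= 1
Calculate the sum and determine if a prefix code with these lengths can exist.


Sum = 2^(-4) + 2^(-6) + 2^(-8)
    = 0.0625 + 0.015625 + 0.00390625
    = 21/256 = 0.08203125
Since 0.08203125 <= 1, Kraft's inequality IS satisfied.
A prefix code with these lengths CAN exist.

Kraft sum = 0.08203125. Satisfied.


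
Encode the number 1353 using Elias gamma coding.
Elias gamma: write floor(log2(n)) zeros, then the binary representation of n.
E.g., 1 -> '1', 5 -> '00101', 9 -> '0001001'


num_bits = floor(log2(1353)) + 1 = 11
leading_zeros = num_bits - 1 = 10
binary(1353) = 10101001001

Elias gamma(1353) = '0000000000' + '10101001001' = 000000000010101001001 (21 bits)


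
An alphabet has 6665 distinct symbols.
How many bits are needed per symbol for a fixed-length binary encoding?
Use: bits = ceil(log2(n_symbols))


log2(6665) = 12.7024
Bracket: 2^12 = 4096 < 6665 <= 2^13 = 8192
So ceil(log2(6665)) = 13

bits = ceil(log2(6665)) = ceil(12.7024) = 13 bits


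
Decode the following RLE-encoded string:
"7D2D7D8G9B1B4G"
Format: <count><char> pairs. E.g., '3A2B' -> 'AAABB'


Expanding each <count><char> pair:
  7D -> 'DDDDDDD'
  2D -> 'DD'
  7D -> 'DDDDDDD'
  8G -> 'GGGGGGGG'
  9B -> 'BBBBBBBBB'
  1B -> 'B'
  4G -> 'GGGG'

Decoded = DDDDDDDDDDDDDDDDGGGGGGGGBBBBBBBBBBGGGG


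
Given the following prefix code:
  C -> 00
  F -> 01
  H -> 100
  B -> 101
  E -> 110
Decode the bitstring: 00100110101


Decoding step by step:
Bits 00 -> C
Bits 100 -> H
Bits 110 -> E
Bits 101 -> B


Decoded message: CHEB


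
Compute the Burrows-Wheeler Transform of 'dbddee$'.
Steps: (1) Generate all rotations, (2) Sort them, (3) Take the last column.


Rotations (sorted):
  0: $dbddee -> last char: e
  1: bddee$d -> last char: d
  2: dbddee$ -> last char: $
  3: ddee$db -> last char: b
  4: dee$dbd -> last char: d
  5: e$dbdde -> last char: e
  6: ee$dbdd -> last char: d


BWT = ed$bded


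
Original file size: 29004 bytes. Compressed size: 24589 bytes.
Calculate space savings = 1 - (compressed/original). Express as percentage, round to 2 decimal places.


ratio = compressed/original = 24589/29004 = 0.84778
savings = 1 - ratio = 1 - 0.84778 = 0.15222
as a percentage: 0.15222 * 100 = 15.22%

Space savings = 1 - 24589/29004 = 15.22%


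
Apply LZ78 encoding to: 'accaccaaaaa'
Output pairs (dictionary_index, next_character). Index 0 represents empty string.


LZ78 encoding steps:
Dictionary: {0: ''}
Step 1: w='' (idx 0), next='a' -> output (0, 'a'), add 'a' as idx 1
Step 2: w='' (idx 0), next='c' -> output (0, 'c'), add 'c' as idx 2
Step 3: w='c' (idx 2), next='a' -> output (2, 'a'), add 'ca' as idx 3
Step 4: w='c' (idx 2), next='c' -> output (2, 'c'), add 'cc' as idx 4
Step 5: w='a' (idx 1), next='a' -> output (1, 'a'), add 'aa' as idx 5
Step 6: w='aa' (idx 5), next='a' -> output (5, 'a'), add 'aaa' as idx 6


Encoded: [(0, 'a'), (0, 'c'), (2, 'a'), (2, 'c'), (1, 'a'), (5, 'a')]


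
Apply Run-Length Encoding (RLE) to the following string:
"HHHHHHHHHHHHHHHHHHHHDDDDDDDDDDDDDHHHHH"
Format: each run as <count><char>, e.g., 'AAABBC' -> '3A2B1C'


Scanning runs left to right:
  i=0: run of 'H' x 20 -> '20H'
  i=20: run of 'D' x 13 -> '13D'
  i=33: run of 'H' x 5 -> '5H'

RLE = 20H13D5H


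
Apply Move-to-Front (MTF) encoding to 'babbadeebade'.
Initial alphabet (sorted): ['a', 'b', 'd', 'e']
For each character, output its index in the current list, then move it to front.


MTF encoding:
'b': index 1 in ['a', 'b', 'd', 'e'] -> ['b', 'a', 'd', 'e']
'a': index 1 in ['b', 'a', 'd', 'e'] -> ['a', 'b', 'd', 'e']
'b': index 1 in ['a', 'b', 'd', 'e'] -> ['b', 'a', 'd', 'e']
'b': index 0 in ['b', 'a', 'd', 'e'] -> ['b', 'a', 'd', 'e']
'a': index 1 in ['b', 'a', 'd', 'e'] -> ['a', 'b', 'd', 'e']
'd': index 2 in ['a', 'b', 'd', 'e'] -> ['d', 'a', 'b', 'e']
'e': index 3 in ['d', 'a', 'b', 'e'] -> ['e', 'd', 'a', 'b']
'e': index 0 in ['e', 'd', 'a', 'b'] -> ['e', 'd', 'a', 'b']
'b': index 3 in ['e', 'd', 'a', 'b'] -> ['b', 'e', 'd', 'a']
'a': index 3 in ['b', 'e', 'd', 'a'] -> ['a', 'b', 'e', 'd']
'd': index 3 in ['a', 'b', 'e', 'd'] -> ['d', 'a', 'b', 'e']
'e': index 3 in ['d', 'a', 'b', 'e'] -> ['e', 'd', 'a', 'b']


Output: [1, 1, 1, 0, 1, 2, 3, 0, 3, 3, 3, 3]


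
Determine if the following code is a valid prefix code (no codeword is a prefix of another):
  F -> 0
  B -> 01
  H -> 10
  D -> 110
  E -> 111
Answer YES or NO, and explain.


Checking each pair (does one codeword prefix another?):
  F='0' vs B='01': prefix -- VIOLATION

NO -- this is NOT a valid prefix code. F (0) is a prefix of B (01).


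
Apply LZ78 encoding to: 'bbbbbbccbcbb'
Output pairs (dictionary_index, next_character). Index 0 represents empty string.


LZ78 encoding steps:
Dictionary: {0: ''}
Step 1: w='' (idx 0), next='b' -> output (0, 'b'), add 'b' as idx 1
Step 2: w='b' (idx 1), next='b' -> output (1, 'b'), add 'bb' as idx 2
Step 3: w='bb' (idx 2), next='b' -> output (2, 'b'), add 'bbb' as idx 3
Step 4: w='' (idx 0), next='c' -> output (0, 'c'), add 'c' as idx 4
Step 5: w='c' (idx 4), next='b' -> output (4, 'b'), add 'cb' as idx 5
Step 6: w='cb' (idx 5), next='b' -> output (5, 'b'), add 'cbb' as idx 6


Encoded: [(0, 'b'), (1, 'b'), (2, 'b'), (0, 'c'), (4, 'b'), (5, 'b')]


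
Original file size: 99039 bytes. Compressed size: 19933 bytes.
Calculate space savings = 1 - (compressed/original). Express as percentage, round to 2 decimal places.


ratio = compressed/original = 19933/99039 = 0.201264
savings = 1 - ratio = 1 - 0.201264 = 0.798736
as a percentage: 0.798736 * 100 = 79.87%

Space savings = 1 - 19933/99039 = 79.87%


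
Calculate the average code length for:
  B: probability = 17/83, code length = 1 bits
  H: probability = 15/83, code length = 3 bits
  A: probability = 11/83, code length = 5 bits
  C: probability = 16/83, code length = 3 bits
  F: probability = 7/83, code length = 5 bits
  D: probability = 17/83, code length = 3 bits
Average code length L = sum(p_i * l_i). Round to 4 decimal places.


Weighted contributions p_i * l_i:
  B: (17/83) * 1 = 17/83
  H: (15/83) * 3 = 45/83
  A: (11/83) * 5 = 55/83
  C: (16/83) * 3 = 48/83
  F: (7/83) * 5 = 35/83
  D: (17/83) * 3 = 51/83
Sum = (17 + 45 + 55 + 48 + 35 + 51)/83 = 251/83

L = 251/83 = 3.0241 bits/symbol


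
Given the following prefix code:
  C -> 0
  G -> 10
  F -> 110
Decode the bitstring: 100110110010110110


Decoding step by step:
Bits 10 -> G
Bits 0 -> C
Bits 110 -> F
Bits 110 -> F
Bits 0 -> C
Bits 10 -> G
Bits 110 -> F
Bits 110 -> F


Decoded message: GCFFCGFF


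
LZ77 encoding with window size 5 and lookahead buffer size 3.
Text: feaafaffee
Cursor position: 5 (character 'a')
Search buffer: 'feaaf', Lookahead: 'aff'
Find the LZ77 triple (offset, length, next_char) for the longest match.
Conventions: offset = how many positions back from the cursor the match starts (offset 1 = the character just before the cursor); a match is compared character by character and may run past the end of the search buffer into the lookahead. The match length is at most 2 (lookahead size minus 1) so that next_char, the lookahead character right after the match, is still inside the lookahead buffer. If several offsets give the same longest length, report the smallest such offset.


Try each offset into the search buffer:
  offset=1 (pos 4, char 'f'): match length 0
  offset=2 (pos 3, char 'a'): match length 2
  offset=3 (pos 2, char 'a'): match length 1
  offset=4 (pos 1, char 'e'): match length 0
  offset=5 (pos 0, char 'f'): match length 0
Longest match has length 2 at offset 2.
next_char = character at position 5 + 2 = 7 -> 'f'

Best match: offset=2, length=2 (matching 'af' starting at position 3)
LZ77 triple: (2, 2, 'f')


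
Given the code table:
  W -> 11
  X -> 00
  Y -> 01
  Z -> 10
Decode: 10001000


Decoding:
10 -> Z
00 -> X
10 -> Z
00 -> X


Result: ZXZX


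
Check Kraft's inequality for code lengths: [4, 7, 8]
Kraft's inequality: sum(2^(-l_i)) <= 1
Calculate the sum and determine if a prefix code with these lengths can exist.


Sum = 2^(-4) + 2^(-7) + 2^(-8)
    = 0.0625 + 0.0078125 + 0.00390625
    = 19/256 = 0.07421875
Since 0.07421875 <= 1, Kraft's inequality IS satisfied.
A prefix code with these lengths CAN exist.

Kraft sum = 0.07421875. Satisfied.


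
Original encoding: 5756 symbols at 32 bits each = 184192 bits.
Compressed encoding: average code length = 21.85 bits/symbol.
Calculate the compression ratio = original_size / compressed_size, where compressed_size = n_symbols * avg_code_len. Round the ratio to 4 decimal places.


original_size = n_symbols * orig_bits = 5756 * 32 = 184192 bits
compressed_size = n_symbols * avg_code_len = 5756 * 21.85 = 125768.6 bits
ratio = original_size / compressed_size = 184192 / 125768.6 = 1.4645

Compression ratio = 1.4645


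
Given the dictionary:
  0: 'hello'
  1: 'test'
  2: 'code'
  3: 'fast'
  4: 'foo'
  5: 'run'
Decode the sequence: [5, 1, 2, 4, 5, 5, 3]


Look up each index in the dictionary:
  5 -> 'run'
  1 -> 'test'
  2 -> 'code'
  4 -> 'foo'
  5 -> 'run'
  5 -> 'run'
  3 -> 'fast'

Decoded: "run test code foo run run fast"


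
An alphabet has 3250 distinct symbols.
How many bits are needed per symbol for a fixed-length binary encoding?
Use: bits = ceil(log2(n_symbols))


log2(3250) = 11.6662
Bracket: 2^11 = 2048 < 3250 <= 2^12 = 4096
So ceil(log2(3250)) = 12

bits = ceil(log2(3250)) = ceil(11.6662) = 12 bits


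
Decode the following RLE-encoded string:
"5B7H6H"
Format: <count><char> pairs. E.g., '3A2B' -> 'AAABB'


Expanding each <count><char> pair:
  5B -> 'BBBBB'
  7H -> 'HHHHHHH'
  6H -> 'HHHHHH'

Decoded = BBBBBHHHHHHHHHHHHH


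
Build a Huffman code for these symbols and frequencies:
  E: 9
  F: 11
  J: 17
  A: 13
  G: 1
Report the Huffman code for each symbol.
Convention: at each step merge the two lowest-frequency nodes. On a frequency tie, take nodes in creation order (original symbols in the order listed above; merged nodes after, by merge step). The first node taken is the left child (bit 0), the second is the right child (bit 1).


Huffman tree construction:
Step 1: Merge G(1) + E(9) = 10
Step 2: Merge (G+E)(10) + F(11) = 21
Step 3: Merge A(13) + J(17) = 30
Step 4: Merge ((G+E)+F)(21) + (A+J)(30) = 51
Read each symbol's code off the tree from the root (left child = 0, right child = 1).

Codes:
  E: 001 (length 3)
  F: 01 (length 2)
  J: 11 (length 2)
  A: 10 (length 2)
  G: 000 (length 3)
Average code length: 112/51 = 2.1961 bits/symbol


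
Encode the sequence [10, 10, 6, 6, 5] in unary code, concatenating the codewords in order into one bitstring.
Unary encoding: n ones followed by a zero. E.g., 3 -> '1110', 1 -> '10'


Encode each number as n ones followed by a terminating 0:
  10 -> 11111111110 (11 bits)
  10 -> 11111111110 (11 bits)
  6 -> 1111110 (7 bits)
  6 -> 1111110 (7 bits)
  5 -> 111110 (6 bits)
Total length = 11 + 11 + 7 + 7 + 6 = 42 bits.

Unary([10, 10, 6, 6, 5]) = 111111111101111111111011111101111110111110 (42 bits)


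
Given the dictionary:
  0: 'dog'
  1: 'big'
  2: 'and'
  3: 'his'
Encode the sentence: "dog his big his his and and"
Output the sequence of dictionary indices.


Look up each word in the dictionary:
  'dog' -> 0
  'his' -> 3
  'big' -> 1
  'his' -> 3
  'his' -> 3
  'and' -> 2
  'and' -> 2

Encoded: [0, 3, 1, 3, 3, 2, 2]


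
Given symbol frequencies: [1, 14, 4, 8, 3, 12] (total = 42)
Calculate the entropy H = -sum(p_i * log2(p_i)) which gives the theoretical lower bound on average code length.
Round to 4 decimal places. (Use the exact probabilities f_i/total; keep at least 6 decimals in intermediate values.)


Per-symbol terms -p_i * log2(p_i) with p_i = f_i/42:
  p = 1/42 = 0.023810: log2(p) = -5.392317, -p*log2(p) = 0.128389
  p = 14/42 = 0.333333: log2(p) = -1.584963, -p*log2(p) = 0.528321
  p = 4/42 = 0.095238: log2(p) = -3.392317, -p*log2(p) = 0.323078
  p = 8/42 = 0.190476: log2(p) = -2.392317, -p*log2(p) = 0.455680
  p = 3/42 = 0.071429: log2(p) = -3.807355, -p*log2(p) = 0.271954
  p = 12/42 = 0.285714: log2(p) = -1.807355, -p*log2(p) = 0.516387
H = 0.128389 + 0.528321 + 0.323078 + 0.455680 + 0.271954 + 0.516387 = 2.223809

H = 2.2238 bits/symbol


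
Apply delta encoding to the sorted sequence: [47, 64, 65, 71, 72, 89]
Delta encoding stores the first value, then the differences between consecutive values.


First value: 47
Deltas:
  64 - 47 = 17
  65 - 64 = 1
  71 - 65 = 6
  72 - 71 = 1
  89 - 72 = 17


Delta encoded: [47, 17, 1, 6, 1, 17]


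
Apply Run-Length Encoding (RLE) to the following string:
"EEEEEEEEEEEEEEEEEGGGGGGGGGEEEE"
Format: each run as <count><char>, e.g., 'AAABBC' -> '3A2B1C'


Scanning runs left to right:
  i=0: run of 'E' x 17 -> '17E'
  i=17: run of 'G' x 9 -> '9G'
  i=26: run of 'E' x 4 -> '4E'

RLE = 17E9G4E


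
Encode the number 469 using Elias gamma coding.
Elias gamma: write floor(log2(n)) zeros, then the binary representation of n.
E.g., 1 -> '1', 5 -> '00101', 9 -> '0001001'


num_bits = floor(log2(469)) + 1 = 9
leading_zeros = num_bits - 1 = 8
binary(469) = 111010101

Elias gamma(469) = '00000000' + '111010101' = 00000000111010101 (17 bits)


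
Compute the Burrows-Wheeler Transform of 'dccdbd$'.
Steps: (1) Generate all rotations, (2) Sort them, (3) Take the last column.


Rotations (sorted):
  0: $dccdbd -> last char: d
  1: bd$dccd -> last char: d
  2: ccdbd$d -> last char: d
  3: cdbd$dc -> last char: c
  4: d$dccdb -> last char: b
  5: dbd$dcc -> last char: c
  6: dccdbd$ -> last char: $


BWT = dddcbc$


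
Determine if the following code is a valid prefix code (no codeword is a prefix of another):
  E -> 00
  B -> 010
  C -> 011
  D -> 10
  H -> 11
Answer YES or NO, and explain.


Checking each pair (does one codeword prefix another?):
  E='00' vs B='010': no prefix
  E='00' vs C='011': no prefix
  E='00' vs D='10': no prefix
  E='00' vs H='11': no prefix
  B='010' vs E='00': no prefix
  B='010' vs C='011': no prefix
  B='010' vs D='10': no prefix
  B='010' vs H='11': no prefix
  C='011' vs E='00': no prefix
  C='011' vs B='010': no prefix
  C='011' vs D='10': no prefix
  C='011' vs H='11': no prefix
  D='10' vs E='00': no prefix
  D='10' vs B='010': no prefix
  D='10' vs C='011': no prefix
  D='10' vs H='11': no prefix
  H='11' vs E='00': no prefix
  H='11' vs B='010': no prefix
  H='11' vs C='011': no prefix
  H='11' vs D='10': no prefix
No violation found over all pairs.

YES -- this is a valid prefix code. No codeword is a prefix of any other codeword.


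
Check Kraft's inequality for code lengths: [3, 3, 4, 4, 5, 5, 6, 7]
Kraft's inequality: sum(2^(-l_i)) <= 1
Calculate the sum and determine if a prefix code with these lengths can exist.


Sum = 2^(-3) + 2^(-3) + 2^(-4) + 2^(-4) + 2^(-5) + 2^(-5) + 2^(-6) + 2^(-7)
    = 0.125 + 0.125 + 0.0625 + 0.0625 + 0.03125 + 0.03125 + 0.015625 + 0.0078125
    = 59/128 = 0.4609375
Since 0.4609375 <= 1, Kraft's inequality IS satisfied.
A prefix code with these lengths CAN exist.

Kraft sum = 0.4609375. Satisfied.


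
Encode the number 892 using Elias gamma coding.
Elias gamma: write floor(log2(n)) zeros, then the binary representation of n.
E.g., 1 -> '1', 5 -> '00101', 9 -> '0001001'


num_bits = floor(log2(892)) + 1 = 10
leading_zeros = num_bits - 1 = 9
binary(892) = 1101111100

Elias gamma(892) = '000000000' + '1101111100' = 0000000001101111100 (19 bits)


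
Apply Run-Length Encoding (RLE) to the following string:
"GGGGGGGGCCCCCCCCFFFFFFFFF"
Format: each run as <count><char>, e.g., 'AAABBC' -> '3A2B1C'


Scanning runs left to right:
  i=0: run of 'G' x 8 -> '8G'
  i=8: run of 'C' x 8 -> '8C'
  i=16: run of 'F' x 9 -> '9F'

RLE = 8G8C9F


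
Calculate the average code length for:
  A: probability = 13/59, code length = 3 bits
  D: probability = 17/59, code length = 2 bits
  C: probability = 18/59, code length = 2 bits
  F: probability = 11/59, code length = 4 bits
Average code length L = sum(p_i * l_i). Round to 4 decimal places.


Weighted contributions p_i * l_i:
  A: (13/59) * 3 = 39/59
  D: (17/59) * 2 = 34/59
  C: (18/59) * 2 = 36/59
  F: (11/59) * 4 = 44/59
Sum = (39 + 34 + 36 + 44)/59 = 153/59

L = 153/59 = 2.5932 bits/symbol


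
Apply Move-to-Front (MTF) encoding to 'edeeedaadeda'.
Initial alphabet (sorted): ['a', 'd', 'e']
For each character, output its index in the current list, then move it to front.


MTF encoding:
'e': index 2 in ['a', 'd', 'e'] -> ['e', 'a', 'd']
'd': index 2 in ['e', 'a', 'd'] -> ['d', 'e', 'a']
'e': index 1 in ['d', 'e', 'a'] -> ['e', 'd', 'a']
'e': index 0 in ['e', 'd', 'a'] -> ['e', 'd', 'a']
'e': index 0 in ['e', 'd', 'a'] -> ['e', 'd', 'a']
'd': index 1 in ['e', 'd', 'a'] -> ['d', 'e', 'a']
'a': index 2 in ['d', 'e', 'a'] -> ['a', 'd', 'e']
'a': index 0 in ['a', 'd', 'e'] -> ['a', 'd', 'e']
'd': index 1 in ['a', 'd', 'e'] -> ['d', 'a', 'e']
'e': index 2 in ['d', 'a', 'e'] -> ['e', 'd', 'a']
'd': index 1 in ['e', 'd', 'a'] -> ['d', 'e', 'a']
'a': index 2 in ['d', 'e', 'a'] -> ['a', 'd', 'e']


Output: [2, 2, 1, 0, 0, 1, 2, 0, 1, 2, 1, 2]


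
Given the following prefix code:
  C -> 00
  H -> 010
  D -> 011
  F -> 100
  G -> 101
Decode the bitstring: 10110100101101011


Decoding step by step:
Bits 101 -> G
Bits 101 -> G
Bits 00 -> C
Bits 101 -> G
Bits 101 -> G
Bits 011 -> D


Decoded message: GGCGGD


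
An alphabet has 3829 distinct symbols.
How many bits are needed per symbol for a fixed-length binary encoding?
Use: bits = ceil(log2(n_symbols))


log2(3829) = 11.9028
Bracket: 2^11 = 2048 < 3829 <= 2^12 = 4096
So ceil(log2(3829)) = 12

bits = ceil(log2(3829)) = ceil(11.9028) = 12 bits


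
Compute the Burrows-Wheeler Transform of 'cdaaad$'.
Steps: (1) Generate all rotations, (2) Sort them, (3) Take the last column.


Rotations (sorted):
  0: $cdaaad -> last char: d
  1: aaad$cd -> last char: d
  2: aad$cda -> last char: a
  3: ad$cdaa -> last char: a
  4: cdaaad$ -> last char: $
  5: d$cdaaa -> last char: a
  6: daaad$c -> last char: c


BWT = ddaa$ac


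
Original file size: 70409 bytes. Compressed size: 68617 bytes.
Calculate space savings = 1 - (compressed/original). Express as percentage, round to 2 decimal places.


ratio = compressed/original = 68617/70409 = 0.974549
savings = 1 - ratio = 1 - 0.974549 = 0.025451
as a percentage: 0.025451 * 100 = 2.55%

Space savings = 1 - 68617/70409 = 2.55%


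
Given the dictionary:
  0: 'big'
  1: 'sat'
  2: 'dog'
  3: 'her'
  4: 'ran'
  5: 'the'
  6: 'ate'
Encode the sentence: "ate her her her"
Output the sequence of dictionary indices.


Look up each word in the dictionary:
  'ate' -> 6
  'her' -> 3
  'her' -> 3
  'her' -> 3

Encoded: [6, 3, 3, 3]


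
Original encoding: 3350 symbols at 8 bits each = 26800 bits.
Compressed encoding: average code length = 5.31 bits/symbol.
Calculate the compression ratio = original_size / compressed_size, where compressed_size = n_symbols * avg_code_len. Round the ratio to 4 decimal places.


original_size = n_symbols * orig_bits = 3350 * 8 = 26800 bits
compressed_size = n_symbols * avg_code_len = 3350 * 5.31 = 17788.5 bits
ratio = original_size / compressed_size = 26800 / 17788.5 = 1.5066

Compression ratio = 1.5066


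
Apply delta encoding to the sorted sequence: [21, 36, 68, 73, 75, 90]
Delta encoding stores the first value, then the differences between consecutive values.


First value: 21
Deltas:
  36 - 21 = 15
  68 - 36 = 32
  73 - 68 = 5
  75 - 73 = 2
  90 - 75 = 15


Delta encoded: [21, 15, 32, 5, 2, 15]


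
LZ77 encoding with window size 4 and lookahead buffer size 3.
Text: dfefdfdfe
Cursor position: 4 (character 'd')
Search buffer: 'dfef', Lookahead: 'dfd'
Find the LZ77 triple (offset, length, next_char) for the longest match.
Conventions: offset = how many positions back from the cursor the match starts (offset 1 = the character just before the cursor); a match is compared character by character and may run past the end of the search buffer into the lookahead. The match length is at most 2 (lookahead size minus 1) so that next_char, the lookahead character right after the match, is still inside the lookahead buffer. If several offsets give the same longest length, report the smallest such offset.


Try each offset into the search buffer:
  offset=1 (pos 3, char 'f'): match length 0
  offset=2 (pos 2, char 'e'): match length 0
  offset=3 (pos 1, char 'f'): match length 0
  offset=4 (pos 0, char 'd'): match length 2
Longest match has length 2 at offset 4.
next_char = character at position 4 + 2 = 6 -> 'd'

Best match: offset=4, length=2 (matching 'df' starting at position 0)
LZ77 triple: (4, 2, 'd')


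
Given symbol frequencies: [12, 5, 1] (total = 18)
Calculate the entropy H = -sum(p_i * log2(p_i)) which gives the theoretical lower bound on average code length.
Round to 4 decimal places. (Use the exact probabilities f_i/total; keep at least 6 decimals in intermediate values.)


Per-symbol terms -p_i * log2(p_i) with p_i = f_i/18:
  p = 12/18 = 0.666667: log2(p) = -0.584963, -p*log2(p) = 0.389975
  p = 5/18 = 0.277778: log2(p) = -1.847997, -p*log2(p) = 0.513332
  p = 1/18 = 0.055556: log2(p) = -4.169925, -p*log2(p) = 0.231663
H = 0.389975 + 0.513332 + 0.231663 = 1.134970

H = 1.135 bits/symbol


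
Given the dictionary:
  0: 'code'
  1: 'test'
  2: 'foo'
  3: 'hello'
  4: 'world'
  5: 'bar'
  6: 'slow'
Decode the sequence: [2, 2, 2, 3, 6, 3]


Look up each index in the dictionary:
  2 -> 'foo'
  2 -> 'foo'
  2 -> 'foo'
  3 -> 'hello'
  6 -> 'slow'
  3 -> 'hello'

Decoded: "foo foo foo hello slow hello"


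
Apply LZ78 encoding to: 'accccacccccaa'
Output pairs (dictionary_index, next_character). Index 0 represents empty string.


LZ78 encoding steps:
Dictionary: {0: ''}
Step 1: w='' (idx 0), next='a' -> output (0, 'a'), add 'a' as idx 1
Step 2: w='' (idx 0), next='c' -> output (0, 'c'), add 'c' as idx 2
Step 3: w='c' (idx 2), next='c' -> output (2, 'c'), add 'cc' as idx 3
Step 4: w='c' (idx 2), next='a' -> output (2, 'a'), add 'ca' as idx 4
Step 5: w='cc' (idx 3), next='c' -> output (3, 'c'), add 'ccc' as idx 5
Step 6: w='cc' (idx 3), next='a' -> output (3, 'a'), add 'cca' as idx 6
Step 7: w='a' (idx 1), end of input -> output (1, '')


Encoded: [(0, 'a'), (0, 'c'), (2, 'c'), (2, 'a'), (3, 'c'), (3, 'a'), (1, '')]


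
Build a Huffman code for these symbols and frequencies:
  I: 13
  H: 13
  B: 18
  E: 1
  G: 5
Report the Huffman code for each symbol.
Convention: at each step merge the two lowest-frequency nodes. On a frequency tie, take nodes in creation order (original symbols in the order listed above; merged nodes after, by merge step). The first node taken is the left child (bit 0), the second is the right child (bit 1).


Huffman tree construction:
Step 1: Merge E(1) + G(5) = 6
Step 2: Merge (E+G)(6) + I(13) = 19
Step 3: Merge H(13) + B(18) = 31
Step 4: Merge ((E+G)+I)(19) + (H+B)(31) = 50
Read each symbol's code off the tree from the root (left child = 0, right child = 1).

Codes:
  I: 01 (length 2)
  H: 10 (length 2)
  B: 11 (length 2)
  E: 000 (length 3)
  G: 001 (length 3)
Average code length: 106/50 = 2.1200 bits/symbol


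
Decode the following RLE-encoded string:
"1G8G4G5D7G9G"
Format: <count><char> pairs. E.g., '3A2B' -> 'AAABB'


Expanding each <count><char> pair:
  1G -> 'G'
  8G -> 'GGGGGGGG'
  4G -> 'GGGG'
  5D -> 'DDDDD'
  7G -> 'GGGGGGG'
  9G -> 'GGGGGGGGG'

Decoded = GGGGGGGGGGGGGDDDDDGGGGGGGGGGGGGGGG


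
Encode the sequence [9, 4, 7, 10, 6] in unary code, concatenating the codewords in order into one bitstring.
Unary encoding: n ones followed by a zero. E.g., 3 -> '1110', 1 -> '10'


Encode each number as n ones followed by a terminating 0:
  9 -> 1111111110 (10 bits)
  4 -> 11110 (5 bits)
  7 -> 11111110 (8 bits)
  10 -> 11111111110 (11 bits)
  6 -> 1111110 (7 bits)
Total length = 10 + 5 + 8 + 11 + 7 = 41 bits.

Unary([9, 4, 7, 10, 6]) = 11111111101111011111110111111111101111110 (41 bits)


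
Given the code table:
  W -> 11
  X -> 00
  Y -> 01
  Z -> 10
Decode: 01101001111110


Decoding:
01 -> Y
10 -> Z
10 -> Z
01 -> Y
11 -> W
11 -> W
10 -> Z


Result: YZZYWWZ


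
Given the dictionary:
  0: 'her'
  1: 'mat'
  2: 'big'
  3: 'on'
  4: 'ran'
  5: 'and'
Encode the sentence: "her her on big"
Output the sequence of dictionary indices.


Look up each word in the dictionary:
  'her' -> 0
  'her' -> 0
  'on' -> 3
  'big' -> 2

Encoded: [0, 0, 3, 2]


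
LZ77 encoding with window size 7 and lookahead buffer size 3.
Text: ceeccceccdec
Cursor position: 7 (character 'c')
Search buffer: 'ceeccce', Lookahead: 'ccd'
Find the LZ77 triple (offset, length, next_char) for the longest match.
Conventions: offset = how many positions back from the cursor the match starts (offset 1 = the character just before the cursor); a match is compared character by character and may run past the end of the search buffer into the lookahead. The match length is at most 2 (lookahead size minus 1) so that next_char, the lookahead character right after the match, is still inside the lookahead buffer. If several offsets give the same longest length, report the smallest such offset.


Try each offset into the search buffer:
  offset=1 (pos 6, char 'e'): match length 0
  offset=2 (pos 5, char 'c'): match length 1
  offset=3 (pos 4, char 'c'): match length 2
  offset=4 (pos 3, char 'c'): match length 2
  offset=5 (pos 2, char 'e'): match length 0
  offset=6 (pos 1, char 'e'): match length 0
  offset=7 (pos 0, char 'c'): match length 1
Longest match has length 2, found at offsets 3, 4; take the smallest, offset 3.
next_char = character at position 7 + 2 = 9 -> 'd'

Best match: offset=3, length=2 (matching 'cc' starting at position 4)
LZ77 triple: (3, 2, 'd')


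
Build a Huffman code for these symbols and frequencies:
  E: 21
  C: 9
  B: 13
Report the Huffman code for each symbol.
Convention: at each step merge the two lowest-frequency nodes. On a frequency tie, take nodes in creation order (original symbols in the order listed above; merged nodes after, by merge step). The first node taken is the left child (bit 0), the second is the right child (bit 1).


Huffman tree construction:
Step 1: Merge C(9) + B(13) = 22
Step 2: Merge E(21) + (C+B)(22) = 43
Read each symbol's code off the tree from the root (left child = 0, right child = 1).

Codes:
  E: 0 (length 1)
  C: 10 (length 2)
  B: 11 (length 2)
Average code length: 65/43 = 1.5116 bits/symbol


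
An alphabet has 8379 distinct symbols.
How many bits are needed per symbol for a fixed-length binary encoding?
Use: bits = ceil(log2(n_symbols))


log2(8379) = 13.0326
Bracket: 2^13 = 8192 < 8379 <= 2^14 = 16384
So ceil(log2(8379)) = 14

bits = ceil(log2(8379)) = ceil(13.0326) = 14 bits


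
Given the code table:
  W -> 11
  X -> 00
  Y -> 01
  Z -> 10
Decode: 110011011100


Decoding:
11 -> W
00 -> X
11 -> W
01 -> Y
11 -> W
00 -> X


Result: WXWYWX


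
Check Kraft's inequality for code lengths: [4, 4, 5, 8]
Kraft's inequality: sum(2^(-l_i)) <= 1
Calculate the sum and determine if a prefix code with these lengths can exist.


Sum = 2^(-4) + 2^(-4) + 2^(-5) + 2^(-8)
    = 0.0625 + 0.0625 + 0.03125 + 0.00390625
    = 41/256 = 0.16015625
Since 0.16015625 <= 1, Kraft's inequality IS satisfied.
A prefix code with these lengths CAN exist.

Kraft sum = 0.16015625. Satisfied.


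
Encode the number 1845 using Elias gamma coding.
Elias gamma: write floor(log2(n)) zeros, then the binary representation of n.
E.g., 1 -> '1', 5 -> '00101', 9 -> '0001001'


num_bits = floor(log2(1845)) + 1 = 11
leading_zeros = num_bits - 1 = 10
binary(1845) = 11100110101

Elias gamma(1845) = '0000000000' + '11100110101' = 000000000011100110101 (21 bits)


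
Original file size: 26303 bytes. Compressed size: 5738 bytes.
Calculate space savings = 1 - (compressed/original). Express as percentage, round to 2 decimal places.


ratio = compressed/original = 5738/26303 = 0.21815
savings = 1 - ratio = 1 - 0.21815 = 0.78185
as a percentage: 0.78185 * 100 = 78.18%

Space savings = 1 - 5738/26303 = 78.18%


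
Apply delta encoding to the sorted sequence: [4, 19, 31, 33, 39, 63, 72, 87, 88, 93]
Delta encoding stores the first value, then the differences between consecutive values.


First value: 4
Deltas:
  19 - 4 = 15
  31 - 19 = 12
  33 - 31 = 2
  39 - 33 = 6
  63 - 39 = 24
  72 - 63 = 9
  87 - 72 = 15
  88 - 87 = 1
  93 - 88 = 5


Delta encoded: [4, 15, 12, 2, 6, 24, 9, 15, 1, 5]


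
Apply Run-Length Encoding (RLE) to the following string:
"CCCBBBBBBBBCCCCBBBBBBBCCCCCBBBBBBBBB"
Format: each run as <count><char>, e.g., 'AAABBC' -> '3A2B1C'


Scanning runs left to right:
  i=0: run of 'C' x 3 -> '3C'
  i=3: run of 'B' x 8 -> '8B'
  i=11: run of 'C' x 4 -> '4C'
  i=15: run of 'B' x 7 -> '7B'
  i=22: run of 'C' x 5 -> '5C'
  i=27: run of 'B' x 9 -> '9B'

RLE = 3C8B4C7B5C9B


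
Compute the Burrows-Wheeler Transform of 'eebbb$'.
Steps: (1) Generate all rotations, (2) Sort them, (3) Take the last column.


Rotations (sorted):
  0: $eebbb -> last char: b
  1: b$eebb -> last char: b
  2: bb$eeb -> last char: b
  3: bbb$ee -> last char: e
  4: ebbb$e -> last char: e
  5: eebbb$ -> last char: $


BWT = bbbee$


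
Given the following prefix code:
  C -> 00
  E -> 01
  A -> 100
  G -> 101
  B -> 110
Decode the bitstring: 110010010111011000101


Decoding step by step:
Bits 110 -> B
Bits 01 -> E
Bits 00 -> C
Bits 101 -> G
Bits 110 -> B
Bits 110 -> B
Bits 00 -> C
Bits 101 -> G


Decoded message: BECGBBCG


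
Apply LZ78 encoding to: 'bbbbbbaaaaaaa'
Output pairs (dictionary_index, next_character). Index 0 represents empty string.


LZ78 encoding steps:
Dictionary: {0: ''}
Step 1: w='' (idx 0), next='b' -> output (0, 'b'), add 'b' as idx 1
Step 2: w='b' (idx 1), next='b' -> output (1, 'b'), add 'bb' as idx 2
Step 3: w='bb' (idx 2), next='b' -> output (2, 'b'), add 'bbb' as idx 3
Step 4: w='' (idx 0), next='a' -> output (0, 'a'), add 'a' as idx 4
Step 5: w='a' (idx 4), next='a' -> output (4, 'a'), add 'aa' as idx 5
Step 6: w='aa' (idx 5), next='a' -> output (5, 'a'), add 'aaa' as idx 6
Step 7: w='a' (idx 4), end of input -> output (4, '')


Encoded: [(0, 'b'), (1, 'b'), (2, 'b'), (0, 'a'), (4, 'a'), (5, 'a'), (4, '')]


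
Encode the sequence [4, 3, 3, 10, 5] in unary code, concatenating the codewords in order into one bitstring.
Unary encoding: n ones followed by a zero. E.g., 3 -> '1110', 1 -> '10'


Encode each number as n ones followed by a terminating 0:
  4 -> 11110 (5 bits)
  3 -> 1110 (4 bits)
  3 -> 1110 (4 bits)
  10 -> 11111111110 (11 bits)
  5 -> 111110 (6 bits)
Total length = 5 + 4 + 4 + 11 + 6 = 30 bits.

Unary([4, 3, 3, 10, 5]) = 111101110111011111111110111110 (30 bits)


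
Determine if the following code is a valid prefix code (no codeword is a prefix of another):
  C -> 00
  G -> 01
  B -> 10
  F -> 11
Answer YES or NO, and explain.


Checking each pair (does one codeword prefix another?):
  C='00' vs G='01': no prefix
  C='00' vs B='10': no prefix
  C='00' vs F='11': no prefix
  G='01' vs C='00': no prefix
  G='01' vs B='10': no prefix
  G='01' vs F='11': no prefix
  B='10' vs C='00': no prefix
  B='10' vs G='01': no prefix
  B='10' vs F='11': no prefix
  F='11' vs C='00': no prefix
  F='11' vs G='01': no prefix
  F='11' vs B='10': no prefix
No violation found over all pairs.

YES -- this is a valid prefix code. No codeword is a prefix of any other codeword.


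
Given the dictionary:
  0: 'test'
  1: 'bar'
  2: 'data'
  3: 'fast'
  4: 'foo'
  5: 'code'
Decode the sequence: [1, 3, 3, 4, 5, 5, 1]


Look up each index in the dictionary:
  1 -> 'bar'
  3 -> 'fast'
  3 -> 'fast'
  4 -> 'foo'
  5 -> 'code'
  5 -> 'code'
  1 -> 'bar'

Decoded: "bar fast fast foo code code bar"


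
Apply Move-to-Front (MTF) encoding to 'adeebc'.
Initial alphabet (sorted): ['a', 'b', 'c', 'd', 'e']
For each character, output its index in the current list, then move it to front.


MTF encoding:
'a': index 0 in ['a', 'b', 'c', 'd', 'e'] -> ['a', 'b', 'c', 'd', 'e']
'd': index 3 in ['a', 'b', 'c', 'd', 'e'] -> ['d', 'a', 'b', 'c', 'e']
'e': index 4 in ['d', 'a', 'b', 'c', 'e'] -> ['e', 'd', 'a', 'b', 'c']
'e': index 0 in ['e', 'd', 'a', 'b', 'c'] -> ['e', 'd', 'a', 'b', 'c']
'b': index 3 in ['e', 'd', 'a', 'b', 'c'] -> ['b', 'e', 'd', 'a', 'c']
'c': index 4 in ['b', 'e', 'd', 'a', 'c'] -> ['c', 'b', 'e', 'd', 'a']


Output: [0, 3, 4, 0, 3, 4]


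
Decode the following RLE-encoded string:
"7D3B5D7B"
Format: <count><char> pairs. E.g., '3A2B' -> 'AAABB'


Expanding each <count><char> pair:
  7D -> 'DDDDDDD'
  3B -> 'BBB'
  5D -> 'DDDDD'
  7B -> 'BBBBBBB'

Decoded = DDDDDDDBBBDDDDDBBBBBBB


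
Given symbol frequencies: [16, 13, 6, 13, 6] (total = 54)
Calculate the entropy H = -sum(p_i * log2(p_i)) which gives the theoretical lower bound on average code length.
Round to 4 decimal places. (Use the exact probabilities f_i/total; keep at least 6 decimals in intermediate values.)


Per-symbol terms -p_i * log2(p_i) with p_i = f_i/54:
  p = 16/54 = 0.296296: log2(p) = -1.754888, -p*log2(p) = 0.519967
  p = 13/54 = 0.240741: log2(p) = -2.054448, -p*log2(p) = 0.494589
  p = 6/54 = 0.111111: log2(p) = -3.169925, -p*log2(p) = 0.352214
  p = 13/54 = 0.240741: log2(p) = -2.054448, -p*log2(p) = 0.494589
  p = 6/54 = 0.111111: log2(p) = -3.169925, -p*log2(p) = 0.352214
H = 0.519967 + 0.494589 + 0.352214 + 0.494589 + 0.352214 = 2.213573

H = 2.2136 bits/symbol


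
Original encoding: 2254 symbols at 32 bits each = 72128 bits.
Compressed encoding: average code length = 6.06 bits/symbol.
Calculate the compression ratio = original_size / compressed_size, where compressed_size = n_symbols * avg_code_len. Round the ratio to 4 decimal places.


original_size = n_symbols * orig_bits = 2254 * 32 = 72128 bits
compressed_size = n_symbols * avg_code_len = 2254 * 6.06 = 13659.24 bits
ratio = original_size / compressed_size = 72128 / 13659.24 = 5.2805

Compression ratio = 5.2805


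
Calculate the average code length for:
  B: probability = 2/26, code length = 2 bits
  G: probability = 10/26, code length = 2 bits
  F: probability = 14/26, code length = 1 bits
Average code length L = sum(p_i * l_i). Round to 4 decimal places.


Weighted contributions p_i * l_i:
  B: (2/26) * 2 = 4/26
  G: (10/26) * 2 = 20/26
  F: (14/26) * 1 = 14/26
Sum = (4 + 20 + 14)/26 = 38/26

L = 38/26 = 1.4615 bits/symbol


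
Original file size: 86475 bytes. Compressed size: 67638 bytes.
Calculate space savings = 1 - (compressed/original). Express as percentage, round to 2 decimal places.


ratio = compressed/original = 67638/86475 = 0.782168
savings = 1 - ratio = 1 - 0.782168 = 0.217832
as a percentage: 0.217832 * 100 = 21.78%

Space savings = 1 - 67638/86475 = 21.78%


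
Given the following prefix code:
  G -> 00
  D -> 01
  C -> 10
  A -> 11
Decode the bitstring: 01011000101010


Decoding step by step:
Bits 01 -> D
Bits 01 -> D
Bits 10 -> C
Bits 00 -> G
Bits 10 -> C
Bits 10 -> C
Bits 10 -> C


Decoded message: DDCGCCC


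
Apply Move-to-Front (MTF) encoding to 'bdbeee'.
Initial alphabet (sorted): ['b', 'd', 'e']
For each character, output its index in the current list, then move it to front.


MTF encoding:
'b': index 0 in ['b', 'd', 'e'] -> ['b', 'd', 'e']
'd': index 1 in ['b', 'd', 'e'] -> ['d', 'b', 'e']
'b': index 1 in ['d', 'b', 'e'] -> ['b', 'd', 'e']
'e': index 2 in ['b', 'd', 'e'] -> ['e', 'b', 'd']
'e': index 0 in ['e', 'b', 'd'] -> ['e', 'b', 'd']
'e': index 0 in ['e', 'b', 'd'] -> ['e', 'b', 'd']


Output: [0, 1, 1, 2, 0, 0]


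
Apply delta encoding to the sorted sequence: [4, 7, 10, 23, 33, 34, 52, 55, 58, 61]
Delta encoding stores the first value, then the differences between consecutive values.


First value: 4
Deltas:
  7 - 4 = 3
  10 - 7 = 3
  23 - 10 = 13
  33 - 23 = 10
  34 - 33 = 1
  52 - 34 = 18
  55 - 52 = 3
  58 - 55 = 3
  61 - 58 = 3


Delta encoded: [4, 3, 3, 13, 10, 1, 18, 3, 3, 3]


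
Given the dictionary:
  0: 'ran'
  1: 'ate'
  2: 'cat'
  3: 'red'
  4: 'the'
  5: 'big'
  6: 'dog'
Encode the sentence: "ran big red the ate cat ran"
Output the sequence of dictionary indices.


Look up each word in the dictionary:
  'ran' -> 0
  'big' -> 5
  'red' -> 3
  'the' -> 4
  'ate' -> 1
  'cat' -> 2
  'ran' -> 0

Encoded: [0, 5, 3, 4, 1, 2, 0]


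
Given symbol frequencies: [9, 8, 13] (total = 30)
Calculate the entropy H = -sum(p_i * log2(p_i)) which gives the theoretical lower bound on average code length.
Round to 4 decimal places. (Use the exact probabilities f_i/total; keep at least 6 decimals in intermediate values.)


Per-symbol terms -p_i * log2(p_i) with p_i = f_i/30:
  p = 9/30 = 0.300000: log2(p) = -1.736966, -p*log2(p) = 0.521090
  p = 8/30 = 0.266667: log2(p) = -1.906891, -p*log2(p) = 0.508504
  p = 13/30 = 0.433333: log2(p) = -1.206451, -p*log2(p) = 0.522795
H = 0.521090 + 0.508504 + 0.522795 = 1.552389

H = 1.5524 bits/symbol
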